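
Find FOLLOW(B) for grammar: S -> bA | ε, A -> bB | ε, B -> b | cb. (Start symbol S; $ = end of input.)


$ ∈ FOLLOW(S). For each A -> αBβ: add FIRST(β)\{ε} to FOLLOW(B); if β nullable, add FOLLOW(A).
FOLLOW(B) = {$}


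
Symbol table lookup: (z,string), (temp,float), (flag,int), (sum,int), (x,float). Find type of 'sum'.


Lookup 'sum' → type int


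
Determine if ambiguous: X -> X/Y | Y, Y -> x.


precedence layered via separate nonterminal Y: deterministic
Unambiguous


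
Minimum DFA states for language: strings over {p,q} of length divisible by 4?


Track length mod 4: states 0..3, accept at 0
Minimal DFA: 4 states


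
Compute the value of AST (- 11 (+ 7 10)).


Evaluate inner: (+ 7 10) = 17
Evaluate root: (- 11 17) = -6
Result: -6


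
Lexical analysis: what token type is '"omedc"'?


Pattern: double-quoted sequence
Type: STRING_LITERAL


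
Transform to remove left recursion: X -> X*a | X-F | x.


Left-recursive alternatives: X*a, X-F; non-recursive: x
Introduce X': X -> xX', X' -> *aX' | -FX' | ε


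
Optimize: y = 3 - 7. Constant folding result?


3 - 7 = -4 at compile time
Optimized: y = -4


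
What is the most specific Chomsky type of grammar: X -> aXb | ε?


Single nonterminal LHS, but a^n b^n is not regular
Classification: Type 2 (Context-Free)


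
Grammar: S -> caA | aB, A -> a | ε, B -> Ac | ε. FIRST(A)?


Per alternative of A: FIRST(a) = {a}; FIRST(ε) = {ε}
FIRST(A) = {a, ε}


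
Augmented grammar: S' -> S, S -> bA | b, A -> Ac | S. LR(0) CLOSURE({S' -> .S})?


Start: S' -> .S
For each item with dot before a nonterminal B, add B -> .γ for every B-production
Closure: [S' -> .S, S -> .bA, S -> .b]


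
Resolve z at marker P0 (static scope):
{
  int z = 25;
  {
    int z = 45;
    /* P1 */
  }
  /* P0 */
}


z declared in the same block as P0
z = 25


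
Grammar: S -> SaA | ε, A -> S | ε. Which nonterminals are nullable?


A nonterminal is nullable iff some alternative derives ε (directly, or every symbol in it is nullable)
Nullable: {A, S}


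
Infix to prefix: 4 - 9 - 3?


left-to-right (same/higher precedence on left): tree is (- (- 4 9) 3)
Prefix: - - 4 9 3


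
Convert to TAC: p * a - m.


Break into single-operator statements:
t1 = p * a
t2 = t1 - m


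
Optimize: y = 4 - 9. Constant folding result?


4 - 9 = -5 at compile time
Optimized: y = -5


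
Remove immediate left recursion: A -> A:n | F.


Left-recursive alternatives: A:n; non-recursive: F
Introduce A': A -> FA', A' -> :nA' | ε


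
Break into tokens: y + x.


Scan left to right, longest-match per lexeme
Tokens: ID(y), OP(+), ID(x)


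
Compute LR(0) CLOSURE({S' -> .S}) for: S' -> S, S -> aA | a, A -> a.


Start: S' -> .S
For each item with dot before a nonterminal B, add B -> .γ for every B-production
Closure: [S' -> .S, S -> .aA, S -> .a]


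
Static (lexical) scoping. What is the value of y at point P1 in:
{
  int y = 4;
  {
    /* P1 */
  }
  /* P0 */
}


P1's block does not declare y; resolves to the enclosing declaration at depth 0
y = 4


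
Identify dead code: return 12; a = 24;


statement follows a return and is unreachable
Dead: 'a = 24'


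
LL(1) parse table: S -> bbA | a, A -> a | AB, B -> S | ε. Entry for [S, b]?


For [S, b]: 'b' ∈ FIRST(bbA)
Entry: S -> bbA


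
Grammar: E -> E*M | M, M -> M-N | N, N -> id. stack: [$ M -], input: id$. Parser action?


no handle; shift 'id'
Action: shift


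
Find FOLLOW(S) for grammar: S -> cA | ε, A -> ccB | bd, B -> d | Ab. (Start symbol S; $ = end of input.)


$ ∈ FOLLOW(S). For each A -> αBβ: add FIRST(β)\{ε} to FOLLOW(B); if β nullable, add FOLLOW(A).
FOLLOW(S) = {$}


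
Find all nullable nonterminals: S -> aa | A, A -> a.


A nonterminal is nullable iff some alternative derives ε (directly, or every symbol in it is nullable)
Nullable: {}


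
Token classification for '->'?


Pattern: operator symbol
Type: OPERATOR


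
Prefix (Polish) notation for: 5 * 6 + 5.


left-to-right (same/higher precedence on left): tree is (+ (* 5 6) 5)
Prefix: + * 5 6 5


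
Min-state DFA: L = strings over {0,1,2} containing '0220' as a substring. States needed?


KMP-style automaton: 4 progress states + 1 absorbing accept = 5
Minimal DFA: 5 states


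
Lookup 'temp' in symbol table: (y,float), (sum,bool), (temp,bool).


Lookup 'temp' → type bool


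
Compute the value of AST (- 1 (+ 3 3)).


Evaluate inner: (+ 3 3) = 6
Evaluate root: (- 1 6) = -5
Result: -5


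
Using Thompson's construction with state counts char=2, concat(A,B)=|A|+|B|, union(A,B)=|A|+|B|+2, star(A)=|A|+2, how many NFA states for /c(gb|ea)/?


Syntax tree has 5 char leaf(s), 1 union(s), 0 star(s)
chars contribute 5×2 = 10; each union adds +2; each star adds +2
Total: 10 + 2 + 0 = 12 states


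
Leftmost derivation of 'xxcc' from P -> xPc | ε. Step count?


Derivation: P => xPc => xxPcc => xxcc
Steps: 3


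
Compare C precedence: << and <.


'<<' is shift (level 8); '<' is relational (level 7)
Higher level binds tighter
'<<' has higher precedence than '<'


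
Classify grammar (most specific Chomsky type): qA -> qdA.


LHS has context (more than one symbol) and |LHS| ≤ |RHS|
Classification: Type 1 (Context-Sensitive)


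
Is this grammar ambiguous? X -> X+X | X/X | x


'x+x/x' has two parse trees (no precedence encoded between + and /)
Ambiguous


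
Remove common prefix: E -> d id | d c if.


Common prefix: 'd'
Factored: E -> d E', E' -> id | c if


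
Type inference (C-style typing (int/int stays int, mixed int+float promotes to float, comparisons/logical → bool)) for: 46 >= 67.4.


Operand types: int >= float
Rule: comparison yields bool
Result type: bool


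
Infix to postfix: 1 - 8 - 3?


Left to right (same or higher precedence on left)
Postfix: 1 8 - 3 -


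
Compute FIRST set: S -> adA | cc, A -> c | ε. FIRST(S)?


Per alternative of S: FIRST(adA) = {a}; FIRST(cc) = {c}
FIRST(S) = {a, c}


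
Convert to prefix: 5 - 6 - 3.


left-to-right (same/higher precedence on left): tree is (- (- 5 6) 3)
Prefix: - - 5 6 3


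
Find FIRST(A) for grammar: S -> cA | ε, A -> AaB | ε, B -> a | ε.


Per alternative of A: FIRST(AaB) = {a}; FIRST(ε) = {ε}
FIRST(A) = {a, ε}


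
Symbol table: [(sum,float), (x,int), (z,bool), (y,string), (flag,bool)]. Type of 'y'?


Lookup 'y' → type string


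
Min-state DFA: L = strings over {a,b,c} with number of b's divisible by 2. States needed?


Track (count of b) mod 2: states 0..1, accept at 0
Minimal DFA: 2 states


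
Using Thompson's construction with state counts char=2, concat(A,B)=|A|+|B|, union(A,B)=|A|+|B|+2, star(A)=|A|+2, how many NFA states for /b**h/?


Syntax tree has 2 char leaf(s), 0 union(s), 2 star(s)
chars contribute 2×2 = 4; each union adds +2; each star adds +2
Total: 4 + 0 + 4 = 8 states


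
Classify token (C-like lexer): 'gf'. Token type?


Pattern: letter/underscore followed by alphanumerics, not a keyword
Type: IDENTIFIER


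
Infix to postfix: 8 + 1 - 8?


Left to right (same or higher precedence on left)
Postfix: 8 1 + 8 -


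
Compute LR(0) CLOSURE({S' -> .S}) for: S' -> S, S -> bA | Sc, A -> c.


Start: S' -> .S
For each item with dot before a nonterminal B, add B -> .γ for every B-production
Closure: [S' -> .S, S -> .bA, S -> .Sc]


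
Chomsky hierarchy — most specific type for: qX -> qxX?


LHS has context (more than one symbol) and |LHS| ≤ |RHS|
Classification: Type 1 (Context-Sensitive)


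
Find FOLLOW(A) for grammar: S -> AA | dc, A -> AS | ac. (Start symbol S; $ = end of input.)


$ ∈ FOLLOW(S). For each A -> αBβ: add FIRST(β)\{ε} to FOLLOW(B); if β nullable, add FOLLOW(A).
FOLLOW(A) = {$, a, d}


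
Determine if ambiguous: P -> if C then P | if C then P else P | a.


dangling else: 'if C then if C then a else a' parses two ways
Ambiguous


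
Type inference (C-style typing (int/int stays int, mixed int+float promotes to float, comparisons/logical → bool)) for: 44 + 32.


Operand types: int + int
Rule: mixed int/float promotes to float; int/int stays int
Result type: int


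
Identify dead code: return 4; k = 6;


statement follows a return and is unreachable
Dead: 'k = 6'


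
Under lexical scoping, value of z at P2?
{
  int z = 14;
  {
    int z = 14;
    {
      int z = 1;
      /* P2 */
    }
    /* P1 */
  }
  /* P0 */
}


z declared in the same block as P2
z = 1


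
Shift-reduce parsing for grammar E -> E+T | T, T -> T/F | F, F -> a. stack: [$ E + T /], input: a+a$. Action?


no handle; shift 'a'
Action: shift


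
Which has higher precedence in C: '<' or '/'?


'/' is multiplicative (level 10); '<' is relational (level 7)
Higher level binds tighter
'/' has higher precedence than '<'


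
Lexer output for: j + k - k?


Scan left to right, longest-match per lexeme
Tokens: ID(j), OP(+), ID(k), OP(-), ID(k)


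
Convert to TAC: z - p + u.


Break into single-operator statements:
t1 = z - p
t2 = t1 + u


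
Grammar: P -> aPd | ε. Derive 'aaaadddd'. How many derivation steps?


Derivation: P => aPd => aaPdd => aaaPddd => aaaaPdddd => aaaadddd
Steps: 5


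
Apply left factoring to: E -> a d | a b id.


Common prefix: 'a'
Factored: E -> a E', E' -> d | b id


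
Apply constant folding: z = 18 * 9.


18 * 9 = 162 at compile time
Optimized: z = 162


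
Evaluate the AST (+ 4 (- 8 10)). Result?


Evaluate inner: (- 8 10) = -2
Evaluate root: (+ 4 -2) = 2
Result: 2


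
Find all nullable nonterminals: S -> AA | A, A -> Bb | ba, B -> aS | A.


A nonterminal is nullable iff some alternative derives ε (directly, or every symbol in it is nullable)
Nullable: {}


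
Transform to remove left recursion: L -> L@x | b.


Left-recursive alternatives: L@x; non-recursive: b
Introduce L': L -> bL', L' -> @xL' | ε


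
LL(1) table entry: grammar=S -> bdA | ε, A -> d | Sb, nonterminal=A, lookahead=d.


For [A, d]: 'd' ∈ FIRST(d)
Entry: A -> d


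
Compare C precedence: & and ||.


'&' is bitwise AND (level 5); '||' is logical OR (level 1)
Higher level binds tighter
'&' has higher precedence than '||'


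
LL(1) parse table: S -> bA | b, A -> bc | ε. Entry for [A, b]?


For [A, b]: 'b' ∈ FIRST(bc)
Entry: A -> bc


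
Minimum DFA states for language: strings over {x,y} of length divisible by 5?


Track length mod 5: states 0..4, accept at 0
Minimal DFA: 5 states


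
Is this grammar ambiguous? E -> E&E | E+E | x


'x&x+x' has two parse trees (no precedence encoded between & and +)
Ambiguous


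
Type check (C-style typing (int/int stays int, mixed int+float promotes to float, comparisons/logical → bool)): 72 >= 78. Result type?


Operand types: int >= int
Rule: comparison yields bool
Result type: bool


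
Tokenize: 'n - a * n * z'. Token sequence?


Scan left to right, longest-match per lexeme
Tokens: ID(n), OP(-), ID(a), OP(*), ID(n), OP(*), ID(z)


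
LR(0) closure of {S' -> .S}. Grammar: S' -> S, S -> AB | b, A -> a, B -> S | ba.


Start: S' -> .S
For each item with dot before a nonterminal B, add B -> .γ for every B-production
Closure: [S' -> .S, S -> .AB, S -> .b, A -> .a]


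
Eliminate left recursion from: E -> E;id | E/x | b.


Left-recursive alternatives: E;id, E/x; non-recursive: b
Introduce E': E -> bE', E' -> ;idE' | /xE' | ε


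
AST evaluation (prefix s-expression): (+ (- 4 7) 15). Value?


Evaluate inner: (- 4 7) = -3
Evaluate root: (+ -3 15) = 12
Result: 12


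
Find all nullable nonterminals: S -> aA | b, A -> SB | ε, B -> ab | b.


A nonterminal is nullable iff some alternative derives ε (directly, or every symbol in it is nullable)
Nullable: {A}


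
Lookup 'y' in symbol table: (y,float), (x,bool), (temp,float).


Lookup 'y' → type float


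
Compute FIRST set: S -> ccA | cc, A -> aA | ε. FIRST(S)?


Per alternative of S: FIRST(ccA) = {c}; FIRST(cc) = {c}
FIRST(S) = {c}


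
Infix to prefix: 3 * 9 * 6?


left-to-right (same/higher precedence on left): tree is (* (* 3 9) 6)
Prefix: * * 3 9 6


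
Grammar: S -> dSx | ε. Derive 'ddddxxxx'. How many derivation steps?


Derivation: S => dSx => ddSxx => dddSxxx => ddddSxxxx => ddddxxxx
Steps: 5


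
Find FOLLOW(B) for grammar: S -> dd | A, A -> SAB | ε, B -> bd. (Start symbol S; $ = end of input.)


$ ∈ FOLLOW(S). For each A -> αBβ: add FIRST(β)\{ε} to FOLLOW(B); if β nullable, add FOLLOW(A).
FOLLOW(B) = {$, b, d}


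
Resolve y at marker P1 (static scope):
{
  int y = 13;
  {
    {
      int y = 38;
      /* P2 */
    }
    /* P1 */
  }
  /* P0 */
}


P1's block does not declare y; resolves to the enclosing declaration at depth 0
y = 13


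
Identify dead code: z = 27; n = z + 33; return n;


z is read by n's definition; n is returned
No dead code


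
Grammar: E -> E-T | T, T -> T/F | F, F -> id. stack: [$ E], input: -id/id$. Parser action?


shift '-' to continue E -> E-T
Action: shift


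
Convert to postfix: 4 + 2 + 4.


Left to right (same or higher precedence on left)
Postfix: 4 2 + 4 +


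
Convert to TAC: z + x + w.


Break into single-operator statements:
t1 = z + x
t2 = t1 + w


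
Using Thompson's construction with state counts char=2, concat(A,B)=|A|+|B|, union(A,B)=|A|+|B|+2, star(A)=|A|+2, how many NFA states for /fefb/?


Syntax tree has 4 char leaf(s), 0 union(s), 0 star(s)
chars contribute 4×2 = 8; each union adds +2; each star adds +2
Total: 8 + 0 + 0 = 8 states


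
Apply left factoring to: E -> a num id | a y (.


Common prefix: 'a'
Factored: E -> a E', E' -> num id | y (


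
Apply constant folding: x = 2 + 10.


2 + 10 = 12 at compile time
Optimized: x = 12


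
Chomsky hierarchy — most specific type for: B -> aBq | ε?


Single nonterminal LHS, but a^n q^n is not regular
Classification: Type 2 (Context-Free)


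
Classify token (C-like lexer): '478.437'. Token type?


Pattern: digits with a decimal point
Type: FLOAT_LITERAL


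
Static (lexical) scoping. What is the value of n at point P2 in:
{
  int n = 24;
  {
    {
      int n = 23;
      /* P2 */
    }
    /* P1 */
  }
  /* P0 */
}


n declared in the same block as P2
n = 23


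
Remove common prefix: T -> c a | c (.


Common prefix: 'c'
Factored: T -> c T', T' -> a | (


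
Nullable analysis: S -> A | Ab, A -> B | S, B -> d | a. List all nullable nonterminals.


A nonterminal is nullable iff some alternative derives ε (directly, or every symbol in it is nullable)
Nullable: {}


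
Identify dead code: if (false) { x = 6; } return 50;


condition is constant false, so the whole block is unreachable
Dead: 'if (false) { x = 6; }'


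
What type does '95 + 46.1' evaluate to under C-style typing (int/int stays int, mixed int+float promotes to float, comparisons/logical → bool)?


Operand types: int + float
Rule: mixed int/float promotes to float; int/int stays int
Result type: float


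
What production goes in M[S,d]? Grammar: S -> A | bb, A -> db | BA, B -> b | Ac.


For [S, d]: 'd' ∈ FIRST(A)
Entry: S -> A


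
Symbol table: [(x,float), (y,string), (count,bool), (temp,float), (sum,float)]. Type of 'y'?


Lookup 'y' → type string


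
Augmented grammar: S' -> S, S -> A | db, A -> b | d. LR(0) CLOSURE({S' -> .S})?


Start: S' -> .S
For each item with dot before a nonterminal B, add B -> .γ for every B-production
Closure: [S' -> .S, S -> .A, S -> .db, A -> .b, A -> .d]


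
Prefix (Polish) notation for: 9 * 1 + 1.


left-to-right (same/higher precedence on left): tree is (+ (* 9 1) 1)
Prefix: + * 9 1 1


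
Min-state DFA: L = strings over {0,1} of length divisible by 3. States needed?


Track length mod 3: states 0..2, accept at 0
Minimal DFA: 3 states


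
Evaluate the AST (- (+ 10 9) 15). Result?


Evaluate inner: (+ 10 9) = 19
Evaluate root: (- 19 15) = 4
Result: 4


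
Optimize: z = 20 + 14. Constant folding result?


20 + 14 = 34 at compile time
Optimized: z = 34


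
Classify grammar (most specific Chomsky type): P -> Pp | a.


Left-linear: every RHS is a terminal or one nonterminal followed by a terminal
Classification: Type 3 (Regular)


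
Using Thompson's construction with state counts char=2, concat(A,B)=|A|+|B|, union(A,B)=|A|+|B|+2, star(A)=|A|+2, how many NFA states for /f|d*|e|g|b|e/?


Syntax tree has 6 char leaf(s), 5 union(s), 1 star(s)
chars contribute 6×2 = 12; each union adds +2; each star adds +2
Total: 12 + 10 + 2 = 24 states


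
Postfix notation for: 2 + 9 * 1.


* has higher precedence, evaluate 9*1 first
Postfix: 2 9 1 * +


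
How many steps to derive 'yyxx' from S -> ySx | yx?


Derivation: S => ySx => yyxx
Steps: 2


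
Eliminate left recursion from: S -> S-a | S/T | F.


Left-recursive alternatives: S-a, S/T; non-recursive: F
Introduce S': S -> FS', S' -> -aS' | /TS' | ε


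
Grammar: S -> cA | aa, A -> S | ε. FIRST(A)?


Per alternative of A: FIRST(S) = {a, c}; FIRST(ε) = {ε}
FIRST(A) = {a, c, ε}


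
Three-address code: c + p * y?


Break into single-operator statements:
t1 = p * y
t2 = c + t1


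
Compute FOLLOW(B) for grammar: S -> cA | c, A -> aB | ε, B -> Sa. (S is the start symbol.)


$ ∈ FOLLOW(S). For each A -> αBβ: add FIRST(β)\{ε} to FOLLOW(B); if β nullable, add FOLLOW(A).
FOLLOW(B) = {$, a}


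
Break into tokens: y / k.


Scan left to right, longest-match per lexeme
Tokens: ID(y), OP(/), ID(k)


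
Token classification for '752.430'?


Pattern: digits with a decimal point
Type: FLOAT_LITERAL


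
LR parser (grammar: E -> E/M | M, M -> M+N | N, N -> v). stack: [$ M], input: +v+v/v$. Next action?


shift '+' to continue M -> M+N
Action: shift


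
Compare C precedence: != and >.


'>' is relational (level 7); '!=' is equality (level 6)
Higher level binds tighter
'>' has higher precedence than '!='


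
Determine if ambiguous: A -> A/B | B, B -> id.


precedence layered via separate nonterminal B: deterministic
Unambiguous


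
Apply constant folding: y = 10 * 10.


10 * 10 = 100 at compile time
Optimized: y = 100


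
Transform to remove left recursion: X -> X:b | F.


Left-recursive alternatives: X:b; non-recursive: F
Introduce X': X -> FX', X' -> :bX' | ε


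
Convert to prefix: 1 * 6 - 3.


left-to-right (same/higher precedence on left): tree is (- (* 1 6) 3)
Prefix: - * 1 6 3


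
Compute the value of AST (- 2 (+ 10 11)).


Evaluate inner: (+ 10 11) = 21
Evaluate root: (- 2 21) = -19
Result: -19


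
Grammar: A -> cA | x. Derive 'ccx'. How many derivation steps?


Derivation: A => cA => ccA => ccx
Steps: 3


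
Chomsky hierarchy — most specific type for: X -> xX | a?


Right-linear: every RHS is a terminal or a terminal followed by one nonterminal
Classification: Type 3 (Regular)


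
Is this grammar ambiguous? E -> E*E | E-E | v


'v*v-v' has two parse trees (no precedence encoded between * and -)
Ambiguous


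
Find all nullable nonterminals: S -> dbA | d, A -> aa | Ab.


A nonterminal is nullable iff some alternative derives ε (directly, or every symbol in it is nullable)
Nullable: {}


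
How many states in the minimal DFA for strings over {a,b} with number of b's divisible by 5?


Track (count of b) mod 5: states 0..4, accept at 0
Minimal DFA: 5 states


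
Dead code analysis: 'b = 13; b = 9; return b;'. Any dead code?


first assignment to b is overwritten before any read
Dead: 'b = 13'


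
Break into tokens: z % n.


Scan left to right, longest-match per lexeme
Tokens: ID(z), OP(%), ID(n)


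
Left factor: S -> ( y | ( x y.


Common prefix: '('
Factored: S -> ( S', S' -> y | x y


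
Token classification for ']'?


Pattern: delimiter/punctuation
Type: PUNCTUATION


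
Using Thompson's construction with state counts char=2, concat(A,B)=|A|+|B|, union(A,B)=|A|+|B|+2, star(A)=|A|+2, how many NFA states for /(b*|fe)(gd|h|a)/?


Syntax tree has 7 char leaf(s), 3 union(s), 1 star(s)
chars contribute 7×2 = 14; each union adds +2; each star adds +2
Total: 14 + 6 + 2 = 22 states


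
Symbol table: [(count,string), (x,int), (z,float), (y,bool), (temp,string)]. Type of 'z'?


Lookup 'z' → type float


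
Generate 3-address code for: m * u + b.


Break into single-operator statements:
t1 = m * u
t2 = t1 + b


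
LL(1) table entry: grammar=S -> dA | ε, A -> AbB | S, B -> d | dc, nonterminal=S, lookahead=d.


For [S, d]: 'd' ∈ FIRST(dA)
Entry: S -> dA


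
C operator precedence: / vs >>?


'/' is multiplicative (level 10); '>>' is shift (level 8)
Higher level binds tighter
'/' has higher precedence than '>>'


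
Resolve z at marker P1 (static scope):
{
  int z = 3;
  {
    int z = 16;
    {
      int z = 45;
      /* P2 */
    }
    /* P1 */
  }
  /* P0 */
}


z declared in the same block as P1
z = 16


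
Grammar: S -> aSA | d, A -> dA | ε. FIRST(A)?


Per alternative of A: FIRST(dA) = {d}; FIRST(ε) = {ε}
FIRST(A) = {d, ε}


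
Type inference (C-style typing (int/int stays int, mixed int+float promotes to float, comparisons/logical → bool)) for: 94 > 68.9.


Operand types: int > float
Rule: comparison yields bool
Result type: bool


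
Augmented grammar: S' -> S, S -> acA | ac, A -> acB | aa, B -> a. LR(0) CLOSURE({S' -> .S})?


Start: S' -> .S
For each item with dot before a nonterminal B, add B -> .γ for every B-production
Closure: [S' -> .S, S -> .acA, S -> .ac]


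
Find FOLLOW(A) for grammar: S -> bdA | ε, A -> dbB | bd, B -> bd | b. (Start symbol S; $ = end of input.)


$ ∈ FOLLOW(S). For each A -> αBβ: add FIRST(β)\{ε} to FOLLOW(B); if β nullable, add FOLLOW(A).
FOLLOW(A) = {$}


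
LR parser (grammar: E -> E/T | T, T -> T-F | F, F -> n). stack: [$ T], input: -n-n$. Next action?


shift '-' to continue T -> T-F
Action: shift


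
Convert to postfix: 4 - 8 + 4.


Left to right (same or higher precedence on left)
Postfix: 4 8 - 4 +


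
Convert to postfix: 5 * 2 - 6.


Left to right (same or higher precedence on left)
Postfix: 5 2 * 6 -


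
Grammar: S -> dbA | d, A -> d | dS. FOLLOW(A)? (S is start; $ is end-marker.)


$ ∈ FOLLOW(S). For each A -> αBβ: add FIRST(β)\{ε} to FOLLOW(B); if β nullable, add FOLLOW(A).
FOLLOW(A) = {$}


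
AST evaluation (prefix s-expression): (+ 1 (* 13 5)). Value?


Evaluate inner: (* 13 5) = 65
Evaluate root: (+ 1 65) = 66
Result: 66


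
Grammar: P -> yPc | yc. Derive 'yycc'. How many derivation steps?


Derivation: P => yPc => yycc
Steps: 2


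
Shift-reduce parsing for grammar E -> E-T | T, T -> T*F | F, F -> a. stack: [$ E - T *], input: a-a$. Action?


no handle; shift 'a'
Action: shift


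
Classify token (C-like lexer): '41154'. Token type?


Pattern: digits only
Type: INTEGER_LITERAL


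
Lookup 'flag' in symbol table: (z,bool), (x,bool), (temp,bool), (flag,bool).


Lookup 'flag' → type bool


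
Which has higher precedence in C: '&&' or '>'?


'>' is relational (level 7); '&&' is logical AND (level 2)
Higher level binds tighter
'>' has higher precedence than '&&'


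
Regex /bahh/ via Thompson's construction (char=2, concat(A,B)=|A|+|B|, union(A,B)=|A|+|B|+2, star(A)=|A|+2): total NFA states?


Syntax tree has 4 char leaf(s), 0 union(s), 0 star(s)
chars contribute 4×2 = 8; each union adds +2; each star adds +2
Total: 8 + 0 + 0 = 8 states


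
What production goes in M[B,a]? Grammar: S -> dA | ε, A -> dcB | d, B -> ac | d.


For [B, a]: 'a' ∈ FIRST(ac)
Entry: B -> ac


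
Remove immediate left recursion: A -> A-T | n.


Left-recursive alternatives: A-T; non-recursive: n
Introduce A': A -> nA', A' -> -TA' | ε


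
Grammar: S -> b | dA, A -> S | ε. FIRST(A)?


Per alternative of A: FIRST(S) = {b, d}; FIRST(ε) = {ε}
FIRST(A) = {b, d, ε}


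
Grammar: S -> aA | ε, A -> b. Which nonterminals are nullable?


A nonterminal is nullable iff some alternative derives ε (directly, or every symbol in it is nullable)
Nullable: {S}


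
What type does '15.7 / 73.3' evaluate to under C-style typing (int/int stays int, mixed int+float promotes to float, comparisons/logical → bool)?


Operand types: float / float
Rule: mixed int/float promotes to float; int/int stays int
Result type: float


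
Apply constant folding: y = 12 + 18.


12 + 18 = 30 at compile time
Optimized: y = 30


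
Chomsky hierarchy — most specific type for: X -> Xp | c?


Left-linear: every RHS is a terminal or one nonterminal followed by a terminal
Classification: Type 3 (Regular)


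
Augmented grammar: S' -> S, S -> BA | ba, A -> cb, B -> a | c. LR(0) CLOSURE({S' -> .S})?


Start: S' -> .S
For each item with dot before a nonterminal B, add B -> .γ for every B-production
Closure: [S' -> .S, S -> .BA, S -> .ba, B -> .a, B -> .c]


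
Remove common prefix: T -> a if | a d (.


Common prefix: 'a'
Factored: T -> a T', T' -> if | d (


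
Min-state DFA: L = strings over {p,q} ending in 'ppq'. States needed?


Track the longest suffix of input matching a prefix of 'ppq': 4 classes (prefixes of length 0..3)
Minimal DFA: 4 states


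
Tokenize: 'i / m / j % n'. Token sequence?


Scan left to right, longest-match per lexeme
Tokens: ID(i), OP(/), ID(m), OP(/), ID(j), OP(%), ID(n)


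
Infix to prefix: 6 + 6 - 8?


left-to-right (same/higher precedence on left): tree is (- (+ 6 6) 8)
Prefix: - + 6 6 8


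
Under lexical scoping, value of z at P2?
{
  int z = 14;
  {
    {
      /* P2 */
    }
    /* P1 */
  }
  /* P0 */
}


P2's block does not declare z; resolves to the enclosing declaration at depth 0
z = 14


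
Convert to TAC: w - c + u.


Break into single-operator statements:
t1 = w - c
t2 = t1 + u


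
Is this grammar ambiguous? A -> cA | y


right-linear, alternatives start with distinct terminals 'c' vs 'y': unique leftmost derivation
Unambiguous


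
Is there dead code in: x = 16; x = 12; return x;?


first assignment to x is overwritten before any read
Dead: 'x = 16'


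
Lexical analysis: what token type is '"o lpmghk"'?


Pattern: double-quoted sequence
Type: STRING_LITERAL


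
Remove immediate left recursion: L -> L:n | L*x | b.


Left-recursive alternatives: L:n, L*x; non-recursive: b
Introduce L': L -> bL', L' -> :nL' | *xL' | ε


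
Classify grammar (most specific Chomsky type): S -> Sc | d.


Left-linear: every RHS is a terminal or one nonterminal followed by a terminal
Classification: Type 3 (Regular)


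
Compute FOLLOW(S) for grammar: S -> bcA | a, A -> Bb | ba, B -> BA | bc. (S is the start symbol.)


$ ∈ FOLLOW(S). For each A -> αBβ: add FIRST(β)\{ε} to FOLLOW(B); if β nullable, add FOLLOW(A).
FOLLOW(S) = {$}


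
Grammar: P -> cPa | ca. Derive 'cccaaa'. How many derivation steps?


Derivation: P => cPa => ccPaa => cccaaa
Steps: 3


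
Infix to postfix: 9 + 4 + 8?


Left to right (same or higher precedence on left)
Postfix: 9 4 + 8 +


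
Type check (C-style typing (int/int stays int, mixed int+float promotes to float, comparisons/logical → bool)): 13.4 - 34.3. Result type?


Operand types: float - float
Rule: mixed int/float promotes to float; int/int stays int
Result type: float


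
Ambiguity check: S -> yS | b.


right-linear, alternatives start with distinct terminals 'y' vs 'b': unique leftmost derivation
Unambiguous


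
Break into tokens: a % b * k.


Scan left to right, longest-match per lexeme
Tokens: ID(a), OP(%), ID(b), OP(*), ID(k)


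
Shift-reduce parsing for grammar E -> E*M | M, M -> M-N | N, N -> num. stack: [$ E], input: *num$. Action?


shift '*' to continue E -> E*M
Action: shift


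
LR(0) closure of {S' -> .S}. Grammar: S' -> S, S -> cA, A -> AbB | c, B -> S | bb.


Start: S' -> .S
For each item with dot before a nonterminal B, add B -> .γ for every B-production
Closure: [S' -> .S, S -> .cA]


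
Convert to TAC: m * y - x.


Break into single-operator statements:
t1 = m * y
t2 = t1 - x


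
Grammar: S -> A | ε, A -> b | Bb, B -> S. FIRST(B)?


Per alternative of B: FIRST(S) = {b, ε}
FIRST(B) = {b, ε}


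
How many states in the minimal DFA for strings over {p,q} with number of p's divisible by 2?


Track (count of p) mod 2: states 0..1, accept at 0
Minimal DFA: 2 states


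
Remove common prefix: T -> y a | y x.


Common prefix: 'y'
Factored: T -> y T', T' -> a | x


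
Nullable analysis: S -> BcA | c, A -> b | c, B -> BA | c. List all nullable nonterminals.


A nonterminal is nullable iff some alternative derives ε (directly, or every symbol in it is nullable)
Nullable: {}


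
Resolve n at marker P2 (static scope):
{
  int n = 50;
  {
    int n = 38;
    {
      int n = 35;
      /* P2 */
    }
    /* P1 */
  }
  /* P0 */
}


n declared in the same block as P2
n = 35


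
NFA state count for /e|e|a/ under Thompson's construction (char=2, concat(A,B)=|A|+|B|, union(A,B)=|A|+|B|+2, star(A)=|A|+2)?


Syntax tree has 3 char leaf(s), 2 union(s), 0 star(s)
chars contribute 3×2 = 6; each union adds +2; each star adds +2
Total: 6 + 4 + 0 = 10 states


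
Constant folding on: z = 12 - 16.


12 - 16 = -4 at compile time
Optimized: z = -4


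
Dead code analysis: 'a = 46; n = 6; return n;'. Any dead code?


a is assigned but never read
Dead: 'a = 46'


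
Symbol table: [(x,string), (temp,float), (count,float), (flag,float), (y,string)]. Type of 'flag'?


Lookup 'flag' → type float


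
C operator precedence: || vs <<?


'<<' is shift (level 8); '||' is logical OR (level 1)
Higher level binds tighter
'<<' has higher precedence than '||'


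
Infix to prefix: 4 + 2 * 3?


'*' binds tighter: tree is (+ 4 (* 2 3))
Prefix: + 4 * 2 3


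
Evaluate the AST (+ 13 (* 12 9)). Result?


Evaluate inner: (* 12 9) = 108
Evaluate root: (+ 13 108) = 121
Result: 121


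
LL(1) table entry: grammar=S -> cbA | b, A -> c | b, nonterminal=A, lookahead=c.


For [A, c]: 'c' ∈ FIRST(c)
Entry: A -> c


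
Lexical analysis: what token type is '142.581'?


Pattern: digits with a decimal point
Type: FLOAT_LITERAL


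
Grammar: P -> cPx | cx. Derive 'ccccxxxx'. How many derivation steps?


Derivation: P => cPx => ccPxx => cccPxxx => ccccxxxx
Steps: 4


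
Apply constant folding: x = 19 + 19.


19 + 19 = 38 at compile time
Optimized: x = 38


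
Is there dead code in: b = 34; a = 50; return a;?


b is assigned but never read
Dead: 'b = 34'


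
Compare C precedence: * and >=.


'*' is multiplicative (level 10); '>=' is relational (level 7)
Higher level binds tighter
'*' has higher precedence than '>='


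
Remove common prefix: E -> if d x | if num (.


Common prefix: 'if'
Factored: E -> if E', E' -> d x | num (


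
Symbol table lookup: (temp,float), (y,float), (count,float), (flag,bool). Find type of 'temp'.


Lookup 'temp' → type float


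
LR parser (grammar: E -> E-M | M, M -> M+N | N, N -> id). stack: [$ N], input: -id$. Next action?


'N' (not preceded by M+) is the handle for M -> N
Action: reduce (M -> N)


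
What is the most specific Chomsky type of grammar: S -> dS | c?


Right-linear: every RHS is a terminal or a terminal followed by one nonterminal
Classification: Type 3 (Regular)


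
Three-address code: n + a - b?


Break into single-operator statements:
t1 = n + a
t2 = t1 - b


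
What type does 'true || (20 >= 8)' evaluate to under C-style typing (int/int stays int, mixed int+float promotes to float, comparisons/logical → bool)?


Operand types: bool || bool
Rule: logical operators take bool operands and yield bool
Result type: bool


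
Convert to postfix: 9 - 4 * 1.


* has higher precedence, evaluate 4*1 first
Postfix: 9 4 1 * -


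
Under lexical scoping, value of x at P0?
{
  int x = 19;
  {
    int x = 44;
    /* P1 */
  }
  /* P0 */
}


x declared in the same block as P0
x = 19


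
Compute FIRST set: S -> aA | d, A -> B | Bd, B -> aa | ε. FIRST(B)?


Per alternative of B: FIRST(aa) = {a}; FIRST(ε) = {ε}
FIRST(B) = {a, ε}


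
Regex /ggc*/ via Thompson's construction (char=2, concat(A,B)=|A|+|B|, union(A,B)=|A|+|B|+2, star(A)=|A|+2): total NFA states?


Syntax tree has 3 char leaf(s), 0 union(s), 1 star(s)
chars contribute 3×2 = 6; each union adds +2; each star adds +2
Total: 6 + 0 + 2 = 8 states


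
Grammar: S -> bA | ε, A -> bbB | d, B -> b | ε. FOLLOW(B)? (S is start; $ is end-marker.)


$ ∈ FOLLOW(S). For each A -> αBβ: add FIRST(β)\{ε} to FOLLOW(B); if β nullable, add FOLLOW(A).
FOLLOW(B) = {$}


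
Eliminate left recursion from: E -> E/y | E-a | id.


Left-recursive alternatives: E/y, E-a; non-recursive: id
Introduce E': E -> idE', E' -> /yE' | -aE' | ε


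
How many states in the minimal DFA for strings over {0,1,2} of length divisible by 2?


Track length mod 2: states 0..1, accept at 0
Minimal DFA: 2 states


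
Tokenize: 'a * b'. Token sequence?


Scan left to right, longest-match per lexeme
Tokens: ID(a), OP(*), ID(b)


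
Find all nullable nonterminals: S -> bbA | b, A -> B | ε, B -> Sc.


A nonterminal is nullable iff some alternative derives ε (directly, or every symbol in it is nullable)
Nullable: {A}


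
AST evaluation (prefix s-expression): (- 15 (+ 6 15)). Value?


Evaluate inner: (+ 6 15) = 21
Evaluate root: (- 15 21) = -6
Result: -6


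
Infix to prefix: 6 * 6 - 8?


left-to-right (same/higher precedence on left): tree is (- (* 6 6) 8)
Prefix: - * 6 6 8


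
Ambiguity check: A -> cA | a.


right-linear, alternatives start with distinct terminals 'c' vs 'a': unique leftmost derivation
Unambiguous


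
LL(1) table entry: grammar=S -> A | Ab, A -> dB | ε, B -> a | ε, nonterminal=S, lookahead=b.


For [S, b]: 'b' ∈ FIRST(Ab)
Entry: S -> Ab


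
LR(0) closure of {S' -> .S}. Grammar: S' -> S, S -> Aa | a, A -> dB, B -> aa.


Start: S' -> .S
For each item with dot before a nonterminal B, add B -> .γ for every B-production
Closure: [S' -> .S, S -> .Aa, S -> .a, A -> .dB]


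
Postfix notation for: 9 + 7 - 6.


Left to right (same or higher precedence on left)
Postfix: 9 7 + 6 -


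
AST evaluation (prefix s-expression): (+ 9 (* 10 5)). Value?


Evaluate inner: (* 10 5) = 50
Evaluate root: (+ 9 50) = 59
Result: 59


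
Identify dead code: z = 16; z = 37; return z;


first assignment to z is overwritten before any read
Dead: 'z = 16'


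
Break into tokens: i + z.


Scan left to right, longest-match per lexeme
Tokens: ID(i), OP(+), ID(z)


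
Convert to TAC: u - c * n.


Break into single-operator statements:
t1 = c * n
t2 = u - t1


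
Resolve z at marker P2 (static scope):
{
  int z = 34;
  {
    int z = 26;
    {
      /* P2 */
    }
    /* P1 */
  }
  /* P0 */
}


P2's block does not declare z; resolves to the enclosing declaration at depth 1
z = 26


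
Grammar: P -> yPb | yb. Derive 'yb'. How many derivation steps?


Derivation: P => yb
Steps: 1


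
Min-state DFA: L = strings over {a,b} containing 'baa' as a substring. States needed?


KMP-style automaton: 3 progress states + 1 absorbing accept = 4
Minimal DFA: 4 states


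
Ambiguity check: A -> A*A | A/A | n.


'n*n/n' has two parse trees (no precedence encoded between * and /)
Ambiguous


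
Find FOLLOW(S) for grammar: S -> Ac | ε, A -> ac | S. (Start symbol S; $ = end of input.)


$ ∈ FOLLOW(S). For each A -> αBβ: add FIRST(β)\{ε} to FOLLOW(B); if β nullable, add FOLLOW(A).
FOLLOW(S) = {$, c}


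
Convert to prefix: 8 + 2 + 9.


left-to-right (same/higher precedence on left): tree is (+ (+ 8 2) 9)
Prefix: + + 8 2 9


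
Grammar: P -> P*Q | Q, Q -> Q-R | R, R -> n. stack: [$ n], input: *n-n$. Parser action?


'n' on top is the handle for R -> n
Action: reduce (R -> n)


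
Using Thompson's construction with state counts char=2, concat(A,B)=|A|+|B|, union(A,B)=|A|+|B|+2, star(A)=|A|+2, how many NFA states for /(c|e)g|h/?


Syntax tree has 4 char leaf(s), 2 union(s), 0 star(s)
chars contribute 4×2 = 8; each union adds +2; each star adds +2
Total: 8 + 4 + 0 = 12 states


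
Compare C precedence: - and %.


'%' is multiplicative (level 10); '-' is additive (level 9)
Higher level binds tighter
'%' has higher precedence than '-'


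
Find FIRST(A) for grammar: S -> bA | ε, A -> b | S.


Per alternative of A: FIRST(b) = {b}; FIRST(S) = {b, ε}
FIRST(A) = {b, ε}


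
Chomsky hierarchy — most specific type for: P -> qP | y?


Right-linear: every RHS is a terminal or a terminal followed by one nonterminal
Classification: Type 3 (Regular)


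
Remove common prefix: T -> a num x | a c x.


Common prefix: 'a'
Factored: T -> a T', T' -> num x | c x


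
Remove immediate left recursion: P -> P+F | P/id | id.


Left-recursive alternatives: P+F, P/id; non-recursive: id
Introduce P': P -> idP', P' -> +FP' | /idP' | ε


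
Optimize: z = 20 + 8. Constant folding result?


20 + 8 = 28 at compile time
Optimized: z = 28


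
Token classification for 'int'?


Pattern: reserved word
Type: KEYWORD


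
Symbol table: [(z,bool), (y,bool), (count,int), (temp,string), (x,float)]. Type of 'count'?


Lookup 'count' → type int


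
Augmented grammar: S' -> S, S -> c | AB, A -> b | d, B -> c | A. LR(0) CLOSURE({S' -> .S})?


Start: S' -> .S
For each item with dot before a nonterminal B, add B -> .γ for every B-production
Closure: [S' -> .S, S -> .c, S -> .AB, A -> .b, A -> .d]


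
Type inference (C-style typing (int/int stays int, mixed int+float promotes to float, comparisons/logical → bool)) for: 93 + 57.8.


Operand types: int + float
Rule: mixed int/float promotes to float; int/int stays int
Result type: float


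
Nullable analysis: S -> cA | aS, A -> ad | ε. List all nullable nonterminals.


A nonterminal is nullable iff some alternative derives ε (directly, or every symbol in it is nullable)
Nullable: {A}


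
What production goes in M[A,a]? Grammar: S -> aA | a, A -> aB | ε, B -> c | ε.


For [A, a]: 'a' ∈ FIRST(aB)
Entry: A -> aB


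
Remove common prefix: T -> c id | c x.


Common prefix: 'c'
Factored: T -> c T', T' -> id | x


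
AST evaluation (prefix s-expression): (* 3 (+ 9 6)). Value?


Evaluate inner: (+ 9 6) = 15
Evaluate root: (* 3 15) = 45
Result: 45


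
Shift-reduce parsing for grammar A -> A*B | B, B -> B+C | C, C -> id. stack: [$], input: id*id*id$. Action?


no handle on stack; shift 'id'
Action: shift


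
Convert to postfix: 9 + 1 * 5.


* has higher precedence, evaluate 1*5 first
Postfix: 9 1 5 * +


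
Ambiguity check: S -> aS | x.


right-linear, alternatives start with distinct terminals 'a' vs 'x': unique leftmost derivation
Unambiguous


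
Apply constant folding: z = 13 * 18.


13 * 18 = 234 at compile time
Optimized: z = 234


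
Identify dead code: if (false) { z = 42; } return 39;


condition is constant false, so the whole block is unreachable
Dead: 'if (false) { z = 42; }'


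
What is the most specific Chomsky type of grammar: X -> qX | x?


Right-linear: every RHS is a terminal or a terminal followed by one nonterminal
Classification: Type 3 (Regular)
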